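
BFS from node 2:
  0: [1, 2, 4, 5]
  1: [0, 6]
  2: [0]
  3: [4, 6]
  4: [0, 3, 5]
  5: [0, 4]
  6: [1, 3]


Visit 2, enqueue [0]
Visit 0, enqueue [1, 4, 5]
Visit 1, enqueue [6]
Visit 4, enqueue [3]
Visit 5, enqueue []
Visit 6, enqueue []
Visit 3, enqueue []

BFS order: [2, 0, 1, 4, 5, 6, 3]


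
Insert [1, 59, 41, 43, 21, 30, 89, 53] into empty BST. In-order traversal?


Insert 1: root
Insert 59: R from 1
Insert 41: R from 1 -> L from 59
Insert 43: R from 1 -> L from 59 -> R from 41
Insert 21: R from 1 -> L from 59 -> L from 41
Insert 30: R from 1 -> L from 59 -> L from 41 -> R from 21
Insert 89: R from 1 -> R from 59
Insert 53: R from 1 -> L from 59 -> R from 41 -> R from 43

In-order: [1, 21, 30, 41, 43, 53, 59, 89]


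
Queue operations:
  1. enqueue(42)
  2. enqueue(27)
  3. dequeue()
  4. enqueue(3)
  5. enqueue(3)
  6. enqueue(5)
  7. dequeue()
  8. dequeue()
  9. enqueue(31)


enqueue(42) -> [42]
enqueue(27) -> [42, 27]
dequeue()->42, [27]
enqueue(3) -> [27, 3]
enqueue(3) -> [27, 3, 3]
enqueue(5) -> [27, 3, 3, 5]
dequeue()->27, [3, 3, 5]
dequeue()->3, [3, 5]
enqueue(31) -> [3, 5, 31]

Final queue: [3, 5, 31]


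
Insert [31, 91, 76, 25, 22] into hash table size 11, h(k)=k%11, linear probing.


Insert 31: h=9 -> slot 9
Insert 91: h=3 -> slot 3
Insert 76: h=10 -> slot 10
Insert 25: h=3, 1 probes -> slot 4
Insert 22: h=0 -> slot 0

Table: [22, None, None, 91, 25, None, None, None, None, 31, 76]


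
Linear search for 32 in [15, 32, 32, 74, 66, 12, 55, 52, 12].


i=0: 15!=32
i=1: 32==32 found!

Found at 1, 2 comps


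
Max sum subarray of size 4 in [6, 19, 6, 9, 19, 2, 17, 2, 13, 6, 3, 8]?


[0:4]: 40
[1:5]: 53
[2:6]: 36
[3:7]: 47
[4:8]: 40
[5:9]: 34
[6:10]: 38
[7:11]: 24
[8:12]: 30

Max: 53 at [1:5]


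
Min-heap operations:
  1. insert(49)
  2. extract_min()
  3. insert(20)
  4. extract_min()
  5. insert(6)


insert(49) -> [49]
extract_min()->49, []
insert(20) -> [20]
extract_min()->20, []
insert(6) -> [6]

Final heap: [6]


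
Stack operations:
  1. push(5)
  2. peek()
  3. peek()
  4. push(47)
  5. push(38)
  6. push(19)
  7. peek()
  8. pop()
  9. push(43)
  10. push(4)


push(5) -> [5]
peek()->5
peek()->5
push(47) -> [5, 47]
push(38) -> [5, 47, 38]
push(19) -> [5, 47, 38, 19]
peek()->19
pop()->19, [5, 47, 38]
push(43) -> [5, 47, 38, 43]
push(4) -> [5, 47, 38, 43, 4]

Final stack: [5, 47, 38, 43, 4]


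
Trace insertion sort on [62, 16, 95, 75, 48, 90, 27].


Initial: [62, 16, 95, 75, 48, 90, 27]
Insert 16: [16, 62, 95, 75, 48, 90, 27]
Insert 95: [16, 62, 95, 75, 48, 90, 27]
Insert 75: [16, 62, 75, 95, 48, 90, 27]
Insert 48: [16, 48, 62, 75, 95, 90, 27]
Insert 90: [16, 48, 62, 75, 90, 95, 27]
Insert 27: [16, 27, 48, 62, 75, 90, 95]

Sorted: [16, 27, 48, 62, 75, 90, 95]


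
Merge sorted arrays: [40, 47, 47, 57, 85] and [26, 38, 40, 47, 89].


Take 26 from B
Take 38 from B
Take 40 from A
Take 40 from B
Take 47 from A
Take 47 from A
Take 47 from B
Take 57 from A
Take 85 from A

Merged: [26, 38, 40, 40, 47, 47, 47, 57, 85, 89]


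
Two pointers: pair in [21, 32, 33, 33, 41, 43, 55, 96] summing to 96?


lo=0(21)+hi=7(96)=117
lo=0(21)+hi=6(55)=76
lo=1(32)+hi=6(55)=87
lo=2(33)+hi=6(55)=88
lo=3(33)+hi=6(55)=88
lo=4(41)+hi=6(55)=96

Yes: 41+55=96


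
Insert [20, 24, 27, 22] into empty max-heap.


Insert 20: [20]
Insert 24: [24, 20]
Insert 27: [27, 20, 24]
Insert 22: [27, 22, 24, 20]

Final heap: [27, 22, 24, 20]


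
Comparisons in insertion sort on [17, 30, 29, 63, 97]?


Algorithm: insertion sort
Input: [17, 30, 29, 63, 97]
Sorted: [17, 29, 30, 63, 97]

5


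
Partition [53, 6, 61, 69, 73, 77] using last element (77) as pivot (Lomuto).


Pivot: 77
  53 <= 77: advance i (no swap)
  6 <= 77: advance i (no swap)
  61 <= 77: advance i (no swap)
  69 <= 77: advance i (no swap)
  73 <= 77: advance i (no swap)
Place pivot at 5: [53, 6, 61, 69, 73, 77]

Partitioned: [53, 6, 61, 69, 73, 77]


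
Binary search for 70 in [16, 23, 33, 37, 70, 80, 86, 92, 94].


Step 1: lo=0, hi=8, mid=4, val=70

Found at index 4


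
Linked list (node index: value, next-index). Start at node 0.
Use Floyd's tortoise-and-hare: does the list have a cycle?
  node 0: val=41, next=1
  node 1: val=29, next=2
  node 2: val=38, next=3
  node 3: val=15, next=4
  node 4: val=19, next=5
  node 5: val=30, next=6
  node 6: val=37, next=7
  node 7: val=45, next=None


Floyd's tortoise (slow, +1) and hare (fast, +2):
  init: slow=0, fast=0
  step 1: slow=1, fast=2
  step 2: slow=2, fast=4
  step 3: slow=3, fast=6
  step 4: fast 6->7->None, no cycle

Cycle: no


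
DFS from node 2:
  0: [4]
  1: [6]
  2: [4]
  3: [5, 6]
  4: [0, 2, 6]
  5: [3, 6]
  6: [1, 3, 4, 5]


Visit 2, push [4]
Visit 4, push [6, 0]
Visit 0, push []
Visit 6, push [5, 3, 1]
Visit 1, push []
Visit 3, push [5]
Visit 5, push []

DFS order: [2, 4, 0, 6, 1, 3, 5]


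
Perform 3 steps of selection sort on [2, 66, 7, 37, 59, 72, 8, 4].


Initial: [2, 66, 7, 37, 59, 72, 8, 4]
Step 1: min=2 at 0
  Swap: [2, 66, 7, 37, 59, 72, 8, 4]
Step 2: min=4 at 7
  Swap: [2, 4, 7, 37, 59, 72, 8, 66]
Step 3: min=7 at 2
  Swap: [2, 4, 7, 37, 59, 72, 8, 66]

After 3 steps: [2, 4, 7, 37, 59, 72, 8, 66]


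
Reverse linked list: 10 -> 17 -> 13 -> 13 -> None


Step 1: curr=10, set curr.next=prev(None) | reversed so far: 10
Step 2: curr=17, set curr.next=prev(10) | reversed so far: 17 -> 10
Step 3: curr=13, set curr.next=prev(17) | reversed so far: 13 -> 17 -> 10
Step 4: curr=13, set curr.next=prev(13) | reversed so far: 13 -> 13 -> 17 -> 10

13 -> 13 -> 17 -> 10 -> None


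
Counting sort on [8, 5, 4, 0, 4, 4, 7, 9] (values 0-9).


Input: [8, 5, 4, 0, 4, 4, 7, 9]
Counts: [1, 0, 0, 0, 3, 1, 0, 1, 1, 1]

Sorted: [0, 4, 4, 4, 5, 7, 8, 9]


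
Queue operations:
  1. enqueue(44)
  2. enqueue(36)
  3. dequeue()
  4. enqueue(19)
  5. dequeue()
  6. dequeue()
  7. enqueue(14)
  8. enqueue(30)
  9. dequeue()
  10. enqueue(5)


enqueue(44) -> [44]
enqueue(36) -> [44, 36]
dequeue()->44, [36]
enqueue(19) -> [36, 19]
dequeue()->36, [19]
dequeue()->19, []
enqueue(14) -> [14]
enqueue(30) -> [14, 30]
dequeue()->14, [30]
enqueue(5) -> [30, 5]

Final queue: [30, 5]


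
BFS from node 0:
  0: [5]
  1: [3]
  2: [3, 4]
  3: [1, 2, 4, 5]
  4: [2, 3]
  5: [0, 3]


Visit 0, enqueue [5]
Visit 5, enqueue [3]
Visit 3, enqueue [1, 2, 4]
Visit 1, enqueue []
Visit 2, enqueue []
Visit 4, enqueue []

BFS order: [0, 5, 3, 1, 2, 4]


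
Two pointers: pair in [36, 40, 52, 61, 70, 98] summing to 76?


lo=0(36)+hi=5(98)=134
lo=0(36)+hi=4(70)=106
lo=0(36)+hi=3(61)=97
lo=0(36)+hi=2(52)=88
lo=0(36)+hi=1(40)=76

Yes: 36+40=76


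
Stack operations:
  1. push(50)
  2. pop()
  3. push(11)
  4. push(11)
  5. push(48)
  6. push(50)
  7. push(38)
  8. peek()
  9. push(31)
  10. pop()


push(50) -> [50]
pop()->50, []
push(11) -> [11]
push(11) -> [11, 11]
push(48) -> [11, 11, 48]
push(50) -> [11, 11, 48, 50]
push(38) -> [11, 11, 48, 50, 38]
peek()->38
push(31) -> [11, 11, 48, 50, 38, 31]
pop()->31, [11, 11, 48, 50, 38]

Final stack: [11, 11, 48, 50, 38]


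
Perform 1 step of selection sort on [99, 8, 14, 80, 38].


Initial: [99, 8, 14, 80, 38]
Step 1: min=8 at 1
  Swap: [8, 99, 14, 80, 38]

After 1 step: [8, 99, 14, 80, 38]


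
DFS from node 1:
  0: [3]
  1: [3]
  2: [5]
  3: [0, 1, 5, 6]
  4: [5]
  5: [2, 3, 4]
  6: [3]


Visit 1, push [3]
Visit 3, push [6, 5, 0]
Visit 0, push []
Visit 5, push [4, 2]
Visit 2, push []
Visit 4, push []
Visit 6, push []

DFS order: [1, 3, 0, 5, 2, 4, 6]


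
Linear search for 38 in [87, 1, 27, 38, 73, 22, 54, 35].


i=0: 87!=38
i=1: 1!=38
i=2: 27!=38
i=3: 38==38 found!

Found at 3, 4 comps


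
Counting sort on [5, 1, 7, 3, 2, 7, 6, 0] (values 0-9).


Input: [5, 1, 7, 3, 2, 7, 6, 0]
Counts: [1, 1, 1, 1, 0, 1, 1, 2, 0, 0]

Sorted: [0, 1, 2, 3, 5, 6, 7, 7]


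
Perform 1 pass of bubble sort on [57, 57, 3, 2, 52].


Initial: [57, 57, 3, 2, 52]
Pass 1: [57, 3, 2, 52, 57] (3 swaps)

After 1 pass: [57, 3, 2, 52, 57]


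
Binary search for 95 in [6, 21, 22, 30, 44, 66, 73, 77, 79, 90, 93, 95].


Step 1: lo=0, hi=11, mid=5, val=66
Step 2: lo=6, hi=11, mid=8, val=79
Step 3: lo=9, hi=11, mid=10, val=93
Step 4: lo=11, hi=11, mid=11, val=95

Found at index 11


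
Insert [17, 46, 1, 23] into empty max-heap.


Insert 17: [17]
Insert 46: [46, 17]
Insert 1: [46, 17, 1]
Insert 23: [46, 23, 1, 17]

Final heap: [46, 23, 1, 17]


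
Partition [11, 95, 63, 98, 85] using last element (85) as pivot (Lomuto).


Pivot: 85
  11 <= 85: advance i (no swap)
  63 <= 85: swap -> [11, 63, 95, 98, 85]
Place pivot at 2: [11, 63, 85, 98, 95]

Partitioned: [11, 63, 85, 98, 95]


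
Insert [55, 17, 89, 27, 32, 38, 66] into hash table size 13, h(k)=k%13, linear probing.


Insert 55: h=3 -> slot 3
Insert 17: h=4 -> slot 4
Insert 89: h=11 -> slot 11
Insert 27: h=1 -> slot 1
Insert 32: h=6 -> slot 6
Insert 38: h=12 -> slot 12
Insert 66: h=1, 1 probes -> slot 2

Table: [None, 27, 66, 55, 17, None, 32, None, None, None, None, 89, 38]


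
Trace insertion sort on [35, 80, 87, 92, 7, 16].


Initial: [35, 80, 87, 92, 7, 16]
Insert 80: [35, 80, 87, 92, 7, 16]
Insert 87: [35, 80, 87, 92, 7, 16]
Insert 92: [35, 80, 87, 92, 7, 16]
Insert 7: [7, 35, 80, 87, 92, 16]
Insert 16: [7, 16, 35, 80, 87, 92]

Sorted: [7, 16, 35, 80, 87, 92]


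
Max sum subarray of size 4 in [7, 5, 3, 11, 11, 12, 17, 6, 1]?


[0:4]: 26
[1:5]: 30
[2:6]: 37
[3:7]: 51
[4:8]: 46
[5:9]: 36

Max: 51 at [3:7]


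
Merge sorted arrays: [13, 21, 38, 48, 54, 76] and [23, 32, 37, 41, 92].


Take 13 from A
Take 21 from A
Take 23 from B
Take 32 from B
Take 37 from B
Take 38 from A
Take 41 from B
Take 48 from A
Take 54 from A
Take 76 from A

Merged: [13, 21, 23, 32, 37, 38, 41, 48, 54, 76, 92]


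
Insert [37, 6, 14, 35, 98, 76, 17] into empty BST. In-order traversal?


Insert 37: root
Insert 6: L from 37
Insert 14: L from 37 -> R from 6
Insert 35: L from 37 -> R from 6 -> R from 14
Insert 98: R from 37
Insert 76: R from 37 -> L from 98
Insert 17: L from 37 -> R from 6 -> R from 14 -> L from 35

In-order: [6, 14, 17, 35, 37, 76, 98]


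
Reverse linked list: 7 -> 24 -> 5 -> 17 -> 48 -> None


Step 1: curr=7, set curr.next=prev(None) | reversed so far: 7
Step 2: curr=24, set curr.next=prev(7) | reversed so far: 24 -> 7
Step 3: curr=5, set curr.next=prev(24) | reversed so far: 5 -> 24 -> 7
Step 4: curr=17, set curr.next=prev(5) | reversed so far: 17 -> 5 -> 24 -> 7
Step 5: curr=48, set curr.next=prev(17) | reversed so far: 48 -> 17 -> 5 -> 24 -> 7

48 -> 17 -> 5 -> 24 -> 7 -> None


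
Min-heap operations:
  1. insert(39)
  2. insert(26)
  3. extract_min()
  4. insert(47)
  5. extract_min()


insert(39) -> [39]
insert(26) -> [26, 39]
extract_min()->26, [39]
insert(47) -> [39, 47]
extract_min()->39, [47]

Final heap: [47]


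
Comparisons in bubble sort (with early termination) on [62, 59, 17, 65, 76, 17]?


Algorithm: bubble sort (with early termination)
Input: [62, 59, 17, 65, 76, 17]
Sorted: [17, 17, 59, 62, 65, 76]

15


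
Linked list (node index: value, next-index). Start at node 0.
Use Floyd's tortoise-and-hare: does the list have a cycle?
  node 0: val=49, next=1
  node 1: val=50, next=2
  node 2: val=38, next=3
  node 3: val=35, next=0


Floyd's tortoise (slow, +1) and hare (fast, +2):
  init: slow=0, fast=0
  step 1: slow=1, fast=2
  step 2: slow=2, fast=0
  step 3: slow=3, fast=2
  step 4: slow=0, fast=0
  slow == fast at node 0: cycle detected

Cycle: yes


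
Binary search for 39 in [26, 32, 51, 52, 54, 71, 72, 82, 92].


Step 1: lo=0, hi=8, mid=4, val=54
Step 2: lo=0, hi=3, mid=1, val=32
Step 3: lo=2, hi=3, mid=2, val=51

Not found


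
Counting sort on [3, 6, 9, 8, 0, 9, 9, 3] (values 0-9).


Input: [3, 6, 9, 8, 0, 9, 9, 3]
Counts: [1, 0, 0, 2, 0, 0, 1, 0, 1, 3]

Sorted: [0, 3, 3, 6, 8, 9, 9, 9]


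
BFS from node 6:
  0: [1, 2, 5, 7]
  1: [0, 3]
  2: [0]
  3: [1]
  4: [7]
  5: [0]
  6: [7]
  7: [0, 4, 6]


Visit 6, enqueue [7]
Visit 7, enqueue [0, 4]
Visit 0, enqueue [1, 2, 5]
Visit 4, enqueue []
Visit 1, enqueue [3]
Visit 2, enqueue []
Visit 5, enqueue []
Visit 3, enqueue []

BFS order: [6, 7, 0, 4, 1, 2, 5, 3]


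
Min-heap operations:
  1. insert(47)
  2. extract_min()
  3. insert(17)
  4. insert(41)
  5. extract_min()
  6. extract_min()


insert(47) -> [47]
extract_min()->47, []
insert(17) -> [17]
insert(41) -> [17, 41]
extract_min()->17, [41]
extract_min()->41, []

Final heap: []


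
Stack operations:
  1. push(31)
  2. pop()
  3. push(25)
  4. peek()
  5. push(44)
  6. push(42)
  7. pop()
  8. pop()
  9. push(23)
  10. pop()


push(31) -> [31]
pop()->31, []
push(25) -> [25]
peek()->25
push(44) -> [25, 44]
push(42) -> [25, 44, 42]
pop()->42, [25, 44]
pop()->44, [25]
push(23) -> [25, 23]
pop()->23, [25]

Final stack: [25]


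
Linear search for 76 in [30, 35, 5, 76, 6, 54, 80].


i=0: 30!=76
i=1: 35!=76
i=2: 5!=76
i=3: 76==76 found!

Found at 3, 4 comps


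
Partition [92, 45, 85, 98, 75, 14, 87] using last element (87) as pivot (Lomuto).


Pivot: 87
  45 <= 87: swap -> [45, 92, 85, 98, 75, 14, 87]
  85 <= 87: swap -> [45, 85, 92, 98, 75, 14, 87]
  75 <= 87: swap -> [45, 85, 75, 98, 92, 14, 87]
  14 <= 87: swap -> [45, 85, 75, 14, 92, 98, 87]
Place pivot at 4: [45, 85, 75, 14, 87, 98, 92]

Partitioned: [45, 85, 75, 14, 87, 98, 92]


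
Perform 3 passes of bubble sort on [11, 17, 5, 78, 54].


Initial: [11, 17, 5, 78, 54]
Pass 1: [11, 5, 17, 54, 78] (2 swaps)
Pass 2: [5, 11, 17, 54, 78] (1 swaps)
Pass 3: [5, 11, 17, 54, 78] (0 swaps)

After 3 passes: [5, 11, 17, 54, 78]


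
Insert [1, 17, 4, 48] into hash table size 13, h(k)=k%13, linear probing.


Insert 1: h=1 -> slot 1
Insert 17: h=4 -> slot 4
Insert 4: h=4, 1 probes -> slot 5
Insert 48: h=9 -> slot 9

Table: [None, 1, None, None, 17, 4, None, None, None, 48, None, None, None]


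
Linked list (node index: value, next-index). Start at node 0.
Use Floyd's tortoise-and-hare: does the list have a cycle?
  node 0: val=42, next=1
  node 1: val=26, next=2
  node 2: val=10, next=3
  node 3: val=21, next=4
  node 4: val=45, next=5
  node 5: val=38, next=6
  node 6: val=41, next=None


Floyd's tortoise (slow, +1) and hare (fast, +2):
  init: slow=0, fast=0
  step 1: slow=1, fast=2
  step 2: slow=2, fast=4
  step 3: slow=3, fast=6
  step 4: fast -> None, no cycle

Cycle: no


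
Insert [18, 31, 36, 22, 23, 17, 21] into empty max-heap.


Insert 18: [18]
Insert 31: [31, 18]
Insert 36: [36, 18, 31]
Insert 22: [36, 22, 31, 18]
Insert 23: [36, 23, 31, 18, 22]
Insert 17: [36, 23, 31, 18, 22, 17]
Insert 21: [36, 23, 31, 18, 22, 17, 21]

Final heap: [36, 23, 31, 18, 22, 17, 21]


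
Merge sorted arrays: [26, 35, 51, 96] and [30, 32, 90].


Take 26 from A
Take 30 from B
Take 32 from B
Take 35 from A
Take 51 from A
Take 90 from B

Merged: [26, 30, 32, 35, 51, 90, 96]


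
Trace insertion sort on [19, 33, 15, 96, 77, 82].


Initial: [19, 33, 15, 96, 77, 82]
Insert 33: [19, 33, 15, 96, 77, 82]
Insert 15: [15, 19, 33, 96, 77, 82]
Insert 96: [15, 19, 33, 96, 77, 82]
Insert 77: [15, 19, 33, 77, 96, 82]
Insert 82: [15, 19, 33, 77, 82, 96]

Sorted: [15, 19, 33, 77, 82, 96]


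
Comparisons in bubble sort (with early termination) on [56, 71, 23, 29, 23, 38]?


Algorithm: bubble sort (with early termination)
Input: [56, 71, 23, 29, 23, 38]
Sorted: [23, 23, 29, 38, 56, 71]

14


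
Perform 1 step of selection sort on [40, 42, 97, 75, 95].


Initial: [40, 42, 97, 75, 95]
Step 1: min=40 at 0
  Swap: [40, 42, 97, 75, 95]

After 1 step: [40, 42, 97, 75, 95]


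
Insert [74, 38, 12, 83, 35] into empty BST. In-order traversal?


Insert 74: root
Insert 38: L from 74
Insert 12: L from 74 -> L from 38
Insert 83: R from 74
Insert 35: L from 74 -> L from 38 -> R from 12

In-order: [12, 35, 38, 74, 83]


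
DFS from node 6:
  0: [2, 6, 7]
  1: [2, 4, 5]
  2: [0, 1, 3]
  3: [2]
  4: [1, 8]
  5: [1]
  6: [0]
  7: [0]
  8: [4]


Visit 6, push [0]
Visit 0, push [7, 2]
Visit 2, push [3, 1]
Visit 1, push [5, 4]
Visit 4, push [8]
Visit 8, push []
Visit 5, push []
Visit 3, push []
Visit 7, push []

DFS order: [6, 0, 2, 1, 4, 8, 5, 3, 7]


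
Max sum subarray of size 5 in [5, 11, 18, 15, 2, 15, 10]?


[0:5]: 51
[1:6]: 61
[2:7]: 60

Max: 61 at [1:6]


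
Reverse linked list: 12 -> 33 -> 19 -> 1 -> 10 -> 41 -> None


Step 1: curr=12, set curr.next=prev(None) | reversed so far: 12
Step 2: curr=33, set curr.next=prev(12) | reversed so far: 33 -> 12
Step 3: curr=19, set curr.next=prev(33) | reversed so far: 19 -> 33 -> 12
Step 4: curr=1, set curr.next=prev(19) | reversed so far: 1 -> 19 -> 33 -> 12
Step 5: curr=10, set curr.next=prev(1) | reversed so far: 10 -> 1 -> 19 -> 33 -> 12
Step 6: curr=41, set curr.next=prev(10) | reversed so far: 41 -> 10 -> 1 -> 19 -> 33 -> 12

41 -> 10 -> 1 -> 19 -> 33 -> 12 -> None


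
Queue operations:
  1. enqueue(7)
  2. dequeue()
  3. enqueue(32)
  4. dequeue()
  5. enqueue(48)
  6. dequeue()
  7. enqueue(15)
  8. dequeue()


enqueue(7) -> [7]
dequeue()->7, []
enqueue(32) -> [32]
dequeue()->32, []
enqueue(48) -> [48]
dequeue()->48, []
enqueue(15) -> [15]
dequeue()->15, []

Final queue: []


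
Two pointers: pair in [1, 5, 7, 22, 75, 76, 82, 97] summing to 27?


lo=0(1)+hi=7(97)=98
lo=0(1)+hi=6(82)=83
lo=0(1)+hi=5(76)=77
lo=0(1)+hi=4(75)=76
lo=0(1)+hi=3(22)=23
lo=1(5)+hi=3(22)=27

Yes: 5+22=27


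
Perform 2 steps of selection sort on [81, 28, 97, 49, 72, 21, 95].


Initial: [81, 28, 97, 49, 72, 21, 95]
Step 1: min=21 at 5
  Swap: [21, 28, 97, 49, 72, 81, 95]
Step 2: min=28 at 1
  Swap: [21, 28, 97, 49, 72, 81, 95]

After 2 steps: [21, 28, 97, 49, 72, 81, 95]


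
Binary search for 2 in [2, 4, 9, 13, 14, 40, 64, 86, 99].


Step 1: lo=0, hi=8, mid=4, val=14
Step 2: lo=0, hi=3, mid=1, val=4
Step 3: lo=0, hi=0, mid=0, val=2

Found at index 0


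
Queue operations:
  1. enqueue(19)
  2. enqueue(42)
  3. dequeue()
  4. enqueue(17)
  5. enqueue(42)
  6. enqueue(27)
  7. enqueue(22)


enqueue(19) -> [19]
enqueue(42) -> [19, 42]
dequeue()->19, [42]
enqueue(17) -> [42, 17]
enqueue(42) -> [42, 17, 42]
enqueue(27) -> [42, 17, 42, 27]
enqueue(22) -> [42, 17, 42, 27, 22]

Final queue: [42, 17, 42, 27, 22]


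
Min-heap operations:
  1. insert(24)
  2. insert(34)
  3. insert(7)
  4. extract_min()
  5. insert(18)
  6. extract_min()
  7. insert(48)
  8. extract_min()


insert(24) -> [24]
insert(34) -> [24, 34]
insert(7) -> [7, 34, 24]
extract_min()->7, [24, 34]
insert(18) -> [18, 34, 24]
extract_min()->18, [24, 34]
insert(48) -> [24, 34, 48]
extract_min()->24, [34, 48]

Final heap: [34, 48]


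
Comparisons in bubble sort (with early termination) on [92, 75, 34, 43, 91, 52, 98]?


Algorithm: bubble sort (with early termination)
Input: [92, 75, 34, 43, 91, 52, 98]
Sorted: [34, 43, 52, 75, 91, 92, 98]

18


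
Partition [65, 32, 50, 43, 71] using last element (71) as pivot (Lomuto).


Pivot: 71
  65 <= 71: advance i (no swap)
  32 <= 71: advance i (no swap)
  50 <= 71: advance i (no swap)
  43 <= 71: advance i (no swap)
Place pivot at 4: [65, 32, 50, 43, 71]

Partitioned: [65, 32, 50, 43, 71]


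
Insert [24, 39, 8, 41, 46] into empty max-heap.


Insert 24: [24]
Insert 39: [39, 24]
Insert 8: [39, 24, 8]
Insert 41: [41, 39, 8, 24]
Insert 46: [46, 41, 8, 24, 39]

Final heap: [46, 41, 8, 24, 39]


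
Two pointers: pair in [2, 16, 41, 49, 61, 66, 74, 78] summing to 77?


lo=0(2)+hi=7(78)=80
lo=0(2)+hi=6(74)=76
lo=1(16)+hi=6(74)=90
lo=1(16)+hi=5(66)=82
lo=1(16)+hi=4(61)=77

Yes: 16+61=77


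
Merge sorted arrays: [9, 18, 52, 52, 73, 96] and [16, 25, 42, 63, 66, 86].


Take 9 from A
Take 16 from B
Take 18 from A
Take 25 from B
Take 42 from B
Take 52 from A
Take 52 from A
Take 63 from B
Take 66 from B
Take 73 from A
Take 86 from B

Merged: [9, 16, 18, 25, 42, 52, 52, 63, 66, 73, 86, 96]


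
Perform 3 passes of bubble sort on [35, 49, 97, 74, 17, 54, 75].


Initial: [35, 49, 97, 74, 17, 54, 75]
Pass 1: [35, 49, 74, 17, 54, 75, 97] (4 swaps)
Pass 2: [35, 49, 17, 54, 74, 75, 97] (2 swaps)
Pass 3: [35, 17, 49, 54, 74, 75, 97] (1 swaps)

After 3 passes: [35, 17, 49, 54, 74, 75, 97]


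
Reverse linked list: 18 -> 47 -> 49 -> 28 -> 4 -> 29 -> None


Step 1: curr=18, set curr.next=prev(None) | reversed so far: 18
Step 2: curr=47, set curr.next=prev(18) | reversed so far: 47 -> 18
Step 3: curr=49, set curr.next=prev(47) | reversed so far: 49 -> 47 -> 18
Step 4: curr=28, set curr.next=prev(49) | reversed so far: 28 -> 49 -> 47 -> 18
Step 5: curr=4, set curr.next=prev(28) | reversed so far: 4 -> 28 -> 49 -> 47 -> 18
Step 6: curr=29, set curr.next=prev(4) | reversed so far: 29 -> 4 -> 28 -> 49 -> 47 -> 18

29 -> 4 -> 28 -> 49 -> 47 -> 18 -> None


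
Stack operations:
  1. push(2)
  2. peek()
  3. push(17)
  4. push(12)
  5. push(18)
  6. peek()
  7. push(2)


push(2) -> [2]
peek()->2
push(17) -> [2, 17]
push(12) -> [2, 17, 12]
push(18) -> [2, 17, 12, 18]
peek()->18
push(2) -> [2, 17, 12, 18, 2]

Final stack: [2, 17, 12, 18, 2]


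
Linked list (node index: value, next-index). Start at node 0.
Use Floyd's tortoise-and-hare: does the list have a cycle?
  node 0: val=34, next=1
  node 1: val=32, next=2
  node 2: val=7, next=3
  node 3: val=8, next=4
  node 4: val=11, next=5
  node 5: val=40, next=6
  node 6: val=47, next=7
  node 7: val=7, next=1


Floyd's tortoise (slow, +1) and hare (fast, +2):
  init: slow=0, fast=0
  step 1: slow=1, fast=2
  step 2: slow=2, fast=4
  step 3: slow=3, fast=6
  step 4: slow=4, fast=1
  step 5: slow=5, fast=3
  step 6: slow=6, fast=5
  step 7: slow=7, fast=7
  slow == fast at node 7: cycle detected

Cycle: yes


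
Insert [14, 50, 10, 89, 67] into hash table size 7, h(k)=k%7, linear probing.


Insert 14: h=0 -> slot 0
Insert 50: h=1 -> slot 1
Insert 10: h=3 -> slot 3
Insert 89: h=5 -> slot 5
Insert 67: h=4 -> slot 4

Table: [14, 50, None, 10, 67, 89, None]


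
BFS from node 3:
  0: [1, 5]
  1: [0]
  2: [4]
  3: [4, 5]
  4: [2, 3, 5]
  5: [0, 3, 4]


Visit 3, enqueue [4, 5]
Visit 4, enqueue [2]
Visit 5, enqueue [0]
Visit 2, enqueue []
Visit 0, enqueue [1]
Visit 1, enqueue []

BFS order: [3, 4, 5, 2, 0, 1]


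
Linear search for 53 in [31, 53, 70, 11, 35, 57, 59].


i=0: 31!=53
i=1: 53==53 found!

Found at 1, 2 comps


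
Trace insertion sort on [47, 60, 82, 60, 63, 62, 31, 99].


Initial: [47, 60, 82, 60, 63, 62, 31, 99]
Insert 60: [47, 60, 82, 60, 63, 62, 31, 99]
Insert 82: [47, 60, 82, 60, 63, 62, 31, 99]
Insert 60: [47, 60, 60, 82, 63, 62, 31, 99]
Insert 63: [47, 60, 60, 63, 82, 62, 31, 99]
Insert 62: [47, 60, 60, 62, 63, 82, 31, 99]
Insert 31: [31, 47, 60, 60, 62, 63, 82, 99]
Insert 99: [31, 47, 60, 60, 62, 63, 82, 99]

Sorted: [31, 47, 60, 60, 62, 63, 82, 99]


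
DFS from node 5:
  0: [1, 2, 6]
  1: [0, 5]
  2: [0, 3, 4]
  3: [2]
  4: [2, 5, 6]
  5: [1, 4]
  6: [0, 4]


Visit 5, push [4, 1]
Visit 1, push [0]
Visit 0, push [6, 2]
Visit 2, push [4, 3]
Visit 3, push []
Visit 4, push [6]
Visit 6, push []

DFS order: [5, 1, 0, 2, 3, 4, 6]


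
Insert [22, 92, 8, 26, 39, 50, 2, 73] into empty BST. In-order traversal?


Insert 22: root
Insert 92: R from 22
Insert 8: L from 22
Insert 26: R from 22 -> L from 92
Insert 39: R from 22 -> L from 92 -> R from 26
Insert 50: R from 22 -> L from 92 -> R from 26 -> R from 39
Insert 2: L from 22 -> L from 8
Insert 73: R from 22 -> L from 92 -> R from 26 -> R from 39 -> R from 50

In-order: [2, 8, 22, 26, 39, 50, 73, 92]


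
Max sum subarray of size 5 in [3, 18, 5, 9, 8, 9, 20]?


[0:5]: 43
[1:6]: 49
[2:7]: 51

Max: 51 at [2:7]


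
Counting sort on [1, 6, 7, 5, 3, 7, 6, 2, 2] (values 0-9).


Input: [1, 6, 7, 5, 3, 7, 6, 2, 2]
Counts: [0, 1, 2, 1, 0, 1, 2, 2, 0, 0]

Sorted: [1, 2, 2, 3, 5, 6, 6, 7, 7]


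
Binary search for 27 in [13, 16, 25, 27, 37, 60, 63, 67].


Step 1: lo=0, hi=7, mid=3, val=27

Found at index 3


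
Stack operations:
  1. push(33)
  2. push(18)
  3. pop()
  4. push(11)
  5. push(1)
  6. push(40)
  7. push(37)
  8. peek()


push(33) -> [33]
push(18) -> [33, 18]
pop()->18, [33]
push(11) -> [33, 11]
push(1) -> [33, 11, 1]
push(40) -> [33, 11, 1, 40]
push(37) -> [33, 11, 1, 40, 37]
peek()->37

Final stack: [33, 11, 1, 40, 37]


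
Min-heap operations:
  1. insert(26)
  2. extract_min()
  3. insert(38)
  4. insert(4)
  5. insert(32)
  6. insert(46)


insert(26) -> [26]
extract_min()->26, []
insert(38) -> [38]
insert(4) -> [4, 38]
insert(32) -> [4, 38, 32]
insert(46) -> [4, 38, 32, 46]

Final heap: [4, 38, 32, 46]


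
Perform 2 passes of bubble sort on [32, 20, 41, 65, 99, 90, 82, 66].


Initial: [32, 20, 41, 65, 99, 90, 82, 66]
Pass 1: [20, 32, 41, 65, 90, 82, 66, 99] (4 swaps)
Pass 2: [20, 32, 41, 65, 82, 66, 90, 99] (2 swaps)

After 2 passes: [20, 32, 41, 65, 82, 66, 90, 99]


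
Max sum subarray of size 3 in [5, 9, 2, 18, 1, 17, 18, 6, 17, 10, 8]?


[0:3]: 16
[1:4]: 29
[2:5]: 21
[3:6]: 36
[4:7]: 36
[5:8]: 41
[6:9]: 41
[7:10]: 33
[8:11]: 35

Max: 41 at [5:8]


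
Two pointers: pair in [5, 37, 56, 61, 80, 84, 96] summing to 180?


lo=0(5)+hi=6(96)=101
lo=1(37)+hi=6(96)=133
lo=2(56)+hi=6(96)=152
lo=3(61)+hi=6(96)=157
lo=4(80)+hi=6(96)=176
lo=5(84)+hi=6(96)=180

Yes: 84+96=180


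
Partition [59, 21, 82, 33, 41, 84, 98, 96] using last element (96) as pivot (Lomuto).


Pivot: 96
  59 <= 96: advance i (no swap)
  21 <= 96: advance i (no swap)
  82 <= 96: advance i (no swap)
  33 <= 96: advance i (no swap)
  41 <= 96: advance i (no swap)
  84 <= 96: advance i (no swap)
Place pivot at 6: [59, 21, 82, 33, 41, 84, 96, 98]

Partitioned: [59, 21, 82, 33, 41, 84, 96, 98]


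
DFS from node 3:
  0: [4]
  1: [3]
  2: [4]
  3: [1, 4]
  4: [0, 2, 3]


Visit 3, push [4, 1]
Visit 1, push []
Visit 4, push [2, 0]
Visit 0, push []
Visit 2, push []

DFS order: [3, 1, 4, 0, 2]


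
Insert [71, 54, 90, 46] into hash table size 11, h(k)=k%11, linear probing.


Insert 71: h=5 -> slot 5
Insert 54: h=10 -> slot 10
Insert 90: h=2 -> slot 2
Insert 46: h=2, 1 probes -> slot 3

Table: [None, None, 90, 46, None, 71, None, None, None, None, 54]


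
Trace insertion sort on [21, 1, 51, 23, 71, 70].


Initial: [21, 1, 51, 23, 71, 70]
Insert 1: [1, 21, 51, 23, 71, 70]
Insert 51: [1, 21, 51, 23, 71, 70]
Insert 23: [1, 21, 23, 51, 71, 70]
Insert 71: [1, 21, 23, 51, 71, 70]
Insert 70: [1, 21, 23, 51, 70, 71]

Sorted: [1, 21, 23, 51, 70, 71]


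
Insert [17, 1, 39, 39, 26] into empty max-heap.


Insert 17: [17]
Insert 1: [17, 1]
Insert 39: [39, 1, 17]
Insert 39: [39, 39, 17, 1]
Insert 26: [39, 39, 17, 1, 26]

Final heap: [39, 39, 17, 1, 26]


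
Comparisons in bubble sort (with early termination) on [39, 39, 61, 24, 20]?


Algorithm: bubble sort (with early termination)
Input: [39, 39, 61, 24, 20]
Sorted: [20, 24, 39, 39, 61]

10


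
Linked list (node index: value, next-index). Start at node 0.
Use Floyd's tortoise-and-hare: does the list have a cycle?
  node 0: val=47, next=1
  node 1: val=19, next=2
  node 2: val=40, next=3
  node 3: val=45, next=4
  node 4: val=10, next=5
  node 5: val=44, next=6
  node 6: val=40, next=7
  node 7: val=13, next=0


Floyd's tortoise (slow, +1) and hare (fast, +2):
  init: slow=0, fast=0
  step 1: slow=1, fast=2
  step 2: slow=2, fast=4
  step 3: slow=3, fast=6
  step 4: slow=4, fast=0
  step 5: slow=5, fast=2
  step 6: slow=6, fast=4
  step 7: slow=7, fast=6
  step 8: slow=0, fast=0
  slow == fast at node 0: cycle detected

Cycle: yes


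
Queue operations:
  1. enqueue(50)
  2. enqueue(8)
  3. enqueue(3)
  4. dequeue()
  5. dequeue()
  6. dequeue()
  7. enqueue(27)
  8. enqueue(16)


enqueue(50) -> [50]
enqueue(8) -> [50, 8]
enqueue(3) -> [50, 8, 3]
dequeue()->50, [8, 3]
dequeue()->8, [3]
dequeue()->3, []
enqueue(27) -> [27]
enqueue(16) -> [27, 16]

Final queue: [27, 16]


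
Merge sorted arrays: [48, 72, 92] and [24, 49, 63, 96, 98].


Take 24 from B
Take 48 from A
Take 49 from B
Take 63 from B
Take 72 from A
Take 92 from A

Merged: [24, 48, 49, 63, 72, 92, 96, 98]


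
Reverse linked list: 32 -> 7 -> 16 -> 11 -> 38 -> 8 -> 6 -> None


Step 1: curr=32, set curr.next=prev(None) | reversed so far: 32
Step 2: curr=7, set curr.next=prev(32) | reversed so far: 7 -> 32
Step 3: curr=16, set curr.next=prev(7) | reversed so far: 16 -> 7 -> 32
Step 4: curr=11, set curr.next=prev(16) | reversed so far: 11 -> 16 -> 7 -> 32
Step 5: curr=38, set curr.next=prev(11) | reversed so far: 38 -> 11 -> 16 -> 7 -> 32
Step 6: curr=8, set curr.next=prev(38) | reversed so far: 8 -> 38 -> 11 -> 16 -> 7 -> 32
Step 7: curr=6, set curr.next=prev(8) | reversed so far: 6 -> 8 -> 38 -> 11 -> 16 -> 7 -> 32

6 -> 8 -> 38 -> 11 -> 16 -> 7 -> 32 -> None


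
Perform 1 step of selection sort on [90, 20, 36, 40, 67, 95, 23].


Initial: [90, 20, 36, 40, 67, 95, 23]
Step 1: min=20 at 1
  Swap: [20, 90, 36, 40, 67, 95, 23]

After 1 step: [20, 90, 36, 40, 67, 95, 23]


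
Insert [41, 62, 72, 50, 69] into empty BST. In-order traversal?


Insert 41: root
Insert 62: R from 41
Insert 72: R from 41 -> R from 62
Insert 50: R from 41 -> L from 62
Insert 69: R from 41 -> R from 62 -> L from 72

In-order: [41, 50, 62, 69, 72]


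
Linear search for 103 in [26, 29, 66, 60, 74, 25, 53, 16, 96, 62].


i=0: 26!=103
i=1: 29!=103
i=2: 66!=103
i=3: 60!=103
i=4: 74!=103
i=5: 25!=103
i=6: 53!=103
i=7: 16!=103
i=8: 96!=103
i=9: 62!=103

Not found, 10 comps


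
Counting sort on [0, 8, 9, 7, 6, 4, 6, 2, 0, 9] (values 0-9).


Input: [0, 8, 9, 7, 6, 4, 6, 2, 0, 9]
Counts: [2, 0, 1, 0, 1, 0, 2, 1, 1, 2]

Sorted: [0, 0, 2, 4, 6, 6, 7, 8, 9, 9]


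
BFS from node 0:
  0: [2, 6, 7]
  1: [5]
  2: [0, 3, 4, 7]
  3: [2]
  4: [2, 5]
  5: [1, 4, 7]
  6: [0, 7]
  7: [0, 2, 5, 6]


Visit 0, enqueue [2, 6, 7]
Visit 2, enqueue [3, 4]
Visit 6, enqueue []
Visit 7, enqueue [5]
Visit 3, enqueue []
Visit 4, enqueue []
Visit 5, enqueue [1]
Visit 1, enqueue []

BFS order: [0, 2, 6, 7, 3, 4, 5, 1]


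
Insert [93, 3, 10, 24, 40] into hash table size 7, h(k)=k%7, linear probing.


Insert 93: h=2 -> slot 2
Insert 3: h=3 -> slot 3
Insert 10: h=3, 1 probes -> slot 4
Insert 24: h=3, 2 probes -> slot 5
Insert 40: h=5, 1 probes -> slot 6

Table: [None, None, 93, 3, 10, 24, 40]


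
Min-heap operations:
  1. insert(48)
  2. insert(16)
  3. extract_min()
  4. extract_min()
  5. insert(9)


insert(48) -> [48]
insert(16) -> [16, 48]
extract_min()->16, [48]
extract_min()->48, []
insert(9) -> [9]

Final heap: [9]


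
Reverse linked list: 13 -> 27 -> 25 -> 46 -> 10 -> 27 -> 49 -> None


Step 1: curr=13, set curr.next=prev(None) | reversed so far: 13
Step 2: curr=27, set curr.next=prev(13) | reversed so far: 27 -> 13
Step 3: curr=25, set curr.next=prev(27) | reversed so far: 25 -> 27 -> 13
Step 4: curr=46, set curr.next=prev(25) | reversed so far: 46 -> 25 -> 27 -> 13
Step 5: curr=10, set curr.next=prev(46) | reversed so far: 10 -> 46 -> 25 -> 27 -> 13
Step 6: curr=27, set curr.next=prev(10) | reversed so far: 27 -> 10 -> 46 -> 25 -> 27 -> 13
Step 7: curr=49, set curr.next=prev(27) | reversed so far: 49 -> 27 -> 10 -> 46 -> 25 -> 27 -> 13

49 -> 27 -> 10 -> 46 -> 25 -> 27 -> 13 -> None


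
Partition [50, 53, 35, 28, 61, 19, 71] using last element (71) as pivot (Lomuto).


Pivot: 71
  50 <= 71: advance i (no swap)
  53 <= 71: advance i (no swap)
  35 <= 71: advance i (no swap)
  28 <= 71: advance i (no swap)
  61 <= 71: advance i (no swap)
  19 <= 71: advance i (no swap)
Place pivot at 6: [50, 53, 35, 28, 61, 19, 71]

Partitioned: [50, 53, 35, 28, 61, 19, 71]


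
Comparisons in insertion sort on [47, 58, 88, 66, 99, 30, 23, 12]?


Algorithm: insertion sort
Input: [47, 58, 88, 66, 99, 30, 23, 12]
Sorted: [12, 23, 30, 47, 58, 66, 88, 99]

23


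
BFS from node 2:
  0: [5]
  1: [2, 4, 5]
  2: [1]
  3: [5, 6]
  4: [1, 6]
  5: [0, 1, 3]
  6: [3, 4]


Visit 2, enqueue [1]
Visit 1, enqueue [4, 5]
Visit 4, enqueue [6]
Visit 5, enqueue [0, 3]
Visit 6, enqueue []
Visit 0, enqueue []
Visit 3, enqueue []

BFS order: [2, 1, 4, 5, 6, 0, 3]


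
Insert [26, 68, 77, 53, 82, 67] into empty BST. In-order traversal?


Insert 26: root
Insert 68: R from 26
Insert 77: R from 26 -> R from 68
Insert 53: R from 26 -> L from 68
Insert 82: R from 26 -> R from 68 -> R from 77
Insert 67: R from 26 -> L from 68 -> R from 53

In-order: [26, 53, 67, 68, 77, 82]


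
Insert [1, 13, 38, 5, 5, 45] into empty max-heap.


Insert 1: [1]
Insert 13: [13, 1]
Insert 38: [38, 1, 13]
Insert 5: [38, 5, 13, 1]
Insert 5: [38, 5, 13, 1, 5]
Insert 45: [45, 5, 38, 1, 5, 13]

Final heap: [45, 5, 38, 1, 5, 13]


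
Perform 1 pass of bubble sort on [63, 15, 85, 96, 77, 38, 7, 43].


Initial: [63, 15, 85, 96, 77, 38, 7, 43]
Pass 1: [15, 63, 85, 77, 38, 7, 43, 96] (5 swaps)

After 1 pass: [15, 63, 85, 77, 38, 7, 43, 96]


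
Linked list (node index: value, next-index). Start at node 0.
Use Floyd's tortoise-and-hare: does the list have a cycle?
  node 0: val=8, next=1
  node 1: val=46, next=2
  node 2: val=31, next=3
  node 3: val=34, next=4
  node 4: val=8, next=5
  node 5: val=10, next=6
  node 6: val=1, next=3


Floyd's tortoise (slow, +1) and hare (fast, +2):
  init: slow=0, fast=0
  step 1: slow=1, fast=2
  step 2: slow=2, fast=4
  step 3: slow=3, fast=6
  step 4: slow=4, fast=4
  slow == fast at node 4: cycle detected

Cycle: yes


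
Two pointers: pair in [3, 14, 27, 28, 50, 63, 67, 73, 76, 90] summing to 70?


lo=0(3)+hi=9(90)=93
lo=0(3)+hi=8(76)=79
lo=0(3)+hi=7(73)=76
lo=0(3)+hi=6(67)=70

Yes: 3+67=70


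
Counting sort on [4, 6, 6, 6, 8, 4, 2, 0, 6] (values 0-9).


Input: [4, 6, 6, 6, 8, 4, 2, 0, 6]
Counts: [1, 0, 1, 0, 2, 0, 4, 0, 1, 0]

Sorted: [0, 2, 4, 4, 6, 6, 6, 6, 8]


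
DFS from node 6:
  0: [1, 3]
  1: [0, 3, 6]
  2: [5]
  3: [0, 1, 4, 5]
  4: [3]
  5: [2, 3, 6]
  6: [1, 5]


Visit 6, push [5, 1]
Visit 1, push [3, 0]
Visit 0, push [3]
Visit 3, push [5, 4]
Visit 4, push []
Visit 5, push [2]
Visit 2, push []

DFS order: [6, 1, 0, 3, 4, 5, 2]


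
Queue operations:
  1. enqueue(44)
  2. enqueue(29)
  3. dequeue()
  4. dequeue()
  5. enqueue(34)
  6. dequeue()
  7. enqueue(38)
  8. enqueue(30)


enqueue(44) -> [44]
enqueue(29) -> [44, 29]
dequeue()->44, [29]
dequeue()->29, []
enqueue(34) -> [34]
dequeue()->34, []
enqueue(38) -> [38]
enqueue(30) -> [38, 30]

Final queue: [38, 30]


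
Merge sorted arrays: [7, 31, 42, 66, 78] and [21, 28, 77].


Take 7 from A
Take 21 from B
Take 28 from B
Take 31 from A
Take 42 from A
Take 66 from A
Take 77 from B

Merged: [7, 21, 28, 31, 42, 66, 77, 78]


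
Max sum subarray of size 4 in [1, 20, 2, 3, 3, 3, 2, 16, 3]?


[0:4]: 26
[1:5]: 28
[2:6]: 11
[3:7]: 11
[4:8]: 24
[5:9]: 24

Max: 28 at [1:5]


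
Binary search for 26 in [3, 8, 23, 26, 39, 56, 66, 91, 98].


Step 1: lo=0, hi=8, mid=4, val=39
Step 2: lo=0, hi=3, mid=1, val=8
Step 3: lo=2, hi=3, mid=2, val=23
Step 4: lo=3, hi=3, mid=3, val=26

Found at index 3


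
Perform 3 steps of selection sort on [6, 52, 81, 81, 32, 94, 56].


Initial: [6, 52, 81, 81, 32, 94, 56]
Step 1: min=6 at 0
  Swap: [6, 52, 81, 81, 32, 94, 56]
Step 2: min=32 at 4
  Swap: [6, 32, 81, 81, 52, 94, 56]
Step 3: min=52 at 4
  Swap: [6, 32, 52, 81, 81, 94, 56]

After 3 steps: [6, 32, 52, 81, 81, 94, 56]


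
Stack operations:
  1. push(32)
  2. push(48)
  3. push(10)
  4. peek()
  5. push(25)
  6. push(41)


push(32) -> [32]
push(48) -> [32, 48]
push(10) -> [32, 48, 10]
peek()->10
push(25) -> [32, 48, 10, 25]
push(41) -> [32, 48, 10, 25, 41]

Final stack: [32, 48, 10, 25, 41]


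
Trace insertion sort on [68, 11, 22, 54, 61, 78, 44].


Initial: [68, 11, 22, 54, 61, 78, 44]
Insert 11: [11, 68, 22, 54, 61, 78, 44]
Insert 22: [11, 22, 68, 54, 61, 78, 44]
Insert 54: [11, 22, 54, 68, 61, 78, 44]
Insert 61: [11, 22, 54, 61, 68, 78, 44]
Insert 78: [11, 22, 54, 61, 68, 78, 44]
Insert 44: [11, 22, 44, 54, 61, 68, 78]

Sorted: [11, 22, 44, 54, 61, 68, 78]


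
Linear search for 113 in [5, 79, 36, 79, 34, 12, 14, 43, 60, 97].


i=0: 5!=113
i=1: 79!=113
i=2: 36!=113
i=3: 79!=113
i=4: 34!=113
i=5: 12!=113
i=6: 14!=113
i=7: 43!=113
i=8: 60!=113
i=9: 97!=113

Not found, 10 comps


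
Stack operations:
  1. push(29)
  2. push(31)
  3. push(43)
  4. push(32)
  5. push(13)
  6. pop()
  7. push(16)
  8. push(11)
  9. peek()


push(29) -> [29]
push(31) -> [29, 31]
push(43) -> [29, 31, 43]
push(32) -> [29, 31, 43, 32]
push(13) -> [29, 31, 43, 32, 13]
pop()->13, [29, 31, 43, 32]
push(16) -> [29, 31, 43, 32, 16]
push(11) -> [29, 31, 43, 32, 16, 11]
peek()->11

Final stack: [29, 31, 43, 32, 16, 11]


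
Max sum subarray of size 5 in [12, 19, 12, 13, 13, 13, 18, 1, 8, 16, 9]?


[0:5]: 69
[1:6]: 70
[2:7]: 69
[3:8]: 58
[4:9]: 53
[5:10]: 56
[6:11]: 52

Max: 70 at [1:6]


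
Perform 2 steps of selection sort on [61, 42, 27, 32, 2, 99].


Initial: [61, 42, 27, 32, 2, 99]
Step 1: min=2 at 4
  Swap: [2, 42, 27, 32, 61, 99]
Step 2: min=27 at 2
  Swap: [2, 27, 42, 32, 61, 99]

After 2 steps: [2, 27, 42, 32, 61, 99]


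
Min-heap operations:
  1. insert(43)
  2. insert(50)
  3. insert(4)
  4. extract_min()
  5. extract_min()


insert(43) -> [43]
insert(50) -> [43, 50]
insert(4) -> [4, 50, 43]
extract_min()->4, [43, 50]
extract_min()->43, [50]

Final heap: [50]


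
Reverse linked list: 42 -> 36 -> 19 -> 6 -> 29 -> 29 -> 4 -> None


Step 1: curr=42, set curr.next=prev(None) | reversed so far: 42
Step 2: curr=36, set curr.next=prev(42) | reversed so far: 36 -> 42
Step 3: curr=19, set curr.next=prev(36) | reversed so far: 19 -> 36 -> 42
Step 4: curr=6, set curr.next=prev(19) | reversed so far: 6 -> 19 -> 36 -> 42
Step 5: curr=29, set curr.next=prev(6) | reversed so far: 29 -> 6 -> 19 -> 36 -> 42
Step 6: curr=29, set curr.next=prev(29) | reversed so far: 29 -> 29 -> 6 -> 19 -> 36 -> 42
Step 7: curr=4, set curr.next=prev(29) | reversed so far: 4 -> 29 -> 29 -> 6 -> 19 -> 36 -> 42

4 -> 29 -> 29 -> 6 -> 19 -> 36 -> 42 -> None


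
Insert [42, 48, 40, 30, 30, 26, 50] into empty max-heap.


Insert 42: [42]
Insert 48: [48, 42]
Insert 40: [48, 42, 40]
Insert 30: [48, 42, 40, 30]
Insert 30: [48, 42, 40, 30, 30]
Insert 26: [48, 42, 40, 30, 30, 26]
Insert 50: [50, 42, 48, 30, 30, 26, 40]

Final heap: [50, 42, 48, 30, 30, 26, 40]


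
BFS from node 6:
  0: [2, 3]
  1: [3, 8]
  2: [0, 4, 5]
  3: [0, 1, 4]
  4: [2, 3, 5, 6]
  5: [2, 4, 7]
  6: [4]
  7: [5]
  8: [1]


Visit 6, enqueue [4]
Visit 4, enqueue [2, 3, 5]
Visit 2, enqueue [0]
Visit 3, enqueue [1]
Visit 5, enqueue [7]
Visit 0, enqueue []
Visit 1, enqueue [8]
Visit 7, enqueue []
Visit 8, enqueue []

BFS order: [6, 4, 2, 3, 5, 0, 1, 7, 8]


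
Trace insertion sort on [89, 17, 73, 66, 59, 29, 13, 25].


Initial: [89, 17, 73, 66, 59, 29, 13, 25]
Insert 17: [17, 89, 73, 66, 59, 29, 13, 25]
Insert 73: [17, 73, 89, 66, 59, 29, 13, 25]
Insert 66: [17, 66, 73, 89, 59, 29, 13, 25]
Insert 59: [17, 59, 66, 73, 89, 29, 13, 25]
Insert 29: [17, 29, 59, 66, 73, 89, 13, 25]
Insert 13: [13, 17, 29, 59, 66, 73, 89, 25]
Insert 25: [13, 17, 25, 29, 59, 66, 73, 89]

Sorted: [13, 17, 25, 29, 59, 66, 73, 89]


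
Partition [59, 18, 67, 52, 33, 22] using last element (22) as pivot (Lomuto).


Pivot: 22
  18 <= 22: swap -> [18, 59, 67, 52, 33, 22]
Place pivot at 1: [18, 22, 67, 52, 33, 59]

Partitioned: [18, 22, 67, 52, 33, 59]


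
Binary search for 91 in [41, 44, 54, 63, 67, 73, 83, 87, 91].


Step 1: lo=0, hi=8, mid=4, val=67
Step 2: lo=5, hi=8, mid=6, val=83
Step 3: lo=7, hi=8, mid=7, val=87
Step 4: lo=8, hi=8, mid=8, val=91

Found at index 8


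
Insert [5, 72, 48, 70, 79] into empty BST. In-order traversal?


Insert 5: root
Insert 72: R from 5
Insert 48: R from 5 -> L from 72
Insert 70: R from 5 -> L from 72 -> R from 48
Insert 79: R from 5 -> R from 72

In-order: [5, 48, 70, 72, 79]


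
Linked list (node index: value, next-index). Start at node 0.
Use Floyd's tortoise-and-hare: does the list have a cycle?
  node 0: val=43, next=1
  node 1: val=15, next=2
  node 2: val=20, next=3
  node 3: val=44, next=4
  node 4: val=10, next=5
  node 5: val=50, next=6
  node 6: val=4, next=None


Floyd's tortoise (slow, +1) and hare (fast, +2):
  init: slow=0, fast=0
  step 1: slow=1, fast=2
  step 2: slow=2, fast=4
  step 3: slow=3, fast=6
  step 4: fast -> None, no cycle

Cycle: no
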